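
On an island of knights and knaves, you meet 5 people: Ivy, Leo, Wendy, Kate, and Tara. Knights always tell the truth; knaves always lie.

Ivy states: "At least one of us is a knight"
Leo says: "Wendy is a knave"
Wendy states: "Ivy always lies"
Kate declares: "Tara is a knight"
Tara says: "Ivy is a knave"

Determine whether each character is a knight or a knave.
Ivy is a knight.
Leo is a knight.
Wendy is a knave.
Kate is a knave.
Tara is a knave.

Verification:
- Ivy (knight) says "At least one of us is a knight" - this is TRUE because Ivy and Leo are knights.
- Leo (knight) says "Wendy is a knave" - this is TRUE because Wendy is a knave.
- Wendy (knave) says "Ivy always lies" - this is FALSE (a lie) because Ivy is a knight.
- Kate (knave) says "Tara is a knight" - this is FALSE (a lie) because Tara is a knave.
- Tara (knave) says "Ivy is a knave" - this is FALSE (a lie) because Ivy is a knight.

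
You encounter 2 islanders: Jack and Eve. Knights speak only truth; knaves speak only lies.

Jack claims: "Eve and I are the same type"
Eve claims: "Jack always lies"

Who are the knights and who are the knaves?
Jack is a knave.
Eve is a knight.

Verification:
- Jack (knave) says "Eve and I are the same type" - this is FALSE (a lie) because Jack is a knave and Eve is a knight.
- Eve (knight) says "Jack always lies" - this is TRUE because Jack is a knave.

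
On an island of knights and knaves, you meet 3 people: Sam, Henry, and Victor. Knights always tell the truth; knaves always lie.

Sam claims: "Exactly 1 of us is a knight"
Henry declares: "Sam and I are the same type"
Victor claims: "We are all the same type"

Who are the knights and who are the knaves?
Sam is a knight.
Henry is a knave.
Victor is a knave.

Verification:
- Sam (knight) says "Exactly 1 of us is a knight" - this is TRUE because there are 1 knights.
- Henry (knave) says "Sam and I are the same type" - this is FALSE (a lie) because Henry is a knave and Sam is a knight.
- Victor (knave) says "We are all the same type" - this is FALSE (a lie) because Sam is a knight and Henry and Victor are knaves.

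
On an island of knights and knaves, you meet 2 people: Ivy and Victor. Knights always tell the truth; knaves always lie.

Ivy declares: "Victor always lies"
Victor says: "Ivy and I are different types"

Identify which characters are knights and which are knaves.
Ivy is a knave.
Victor is a knight.

Verification:
- Ivy (knave) says "Victor always lies" - this is FALSE (a lie) because Victor is a knight.
- Victor (knight) says "Ivy and I are different types" - this is TRUE because Victor is a knight and Ivy is a knave.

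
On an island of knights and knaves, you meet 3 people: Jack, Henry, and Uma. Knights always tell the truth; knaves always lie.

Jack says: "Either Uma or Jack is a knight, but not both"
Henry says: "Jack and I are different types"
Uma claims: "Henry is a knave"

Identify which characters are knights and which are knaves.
Jack is a knave.
Henry is a knight.
Uma is a knave.

Verification:
- Jack (knave) says "Either Uma or Jack is a knight, but not both" - this is FALSE (a lie) because Uma is a knave and Jack is a knave.
- Henry (knight) says "Jack and I are different types" - this is TRUE because Henry is a knight and Jack is a knave.
- Uma (knave) says "Henry is a knave" - this is FALSE (a lie) because Henry is a knight.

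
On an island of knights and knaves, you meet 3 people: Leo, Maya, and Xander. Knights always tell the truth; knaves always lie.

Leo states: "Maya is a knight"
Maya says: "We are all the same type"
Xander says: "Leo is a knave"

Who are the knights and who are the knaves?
Leo is a knave.
Maya is a knave.
Xander is a knight.

Verification:
- Leo (knave) says "Maya is a knight" - this is FALSE (a lie) because Maya is a knave.
- Maya (knave) says "We are all the same type" - this is FALSE (a lie) because Xander is a knight and Leo and Maya are knaves.
- Xander (knight) says "Leo is a knave" - this is TRUE because Leo is a knave.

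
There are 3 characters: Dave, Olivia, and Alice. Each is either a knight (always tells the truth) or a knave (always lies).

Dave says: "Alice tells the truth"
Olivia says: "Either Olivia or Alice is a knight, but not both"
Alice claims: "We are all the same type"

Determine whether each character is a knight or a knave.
Dave is a knave.
Olivia is a knight.
Alice is a knave.

Verification:
- Dave (knave) says "Alice tells the truth" - this is FALSE (a lie) because Alice is a knave.
- Olivia (knight) says "Either Olivia or Alice is a knight, but not both" - this is TRUE because Olivia is a knight and Alice is a knave.
- Alice (knave) says "We are all the same type" - this is FALSE (a lie) because Olivia is a knight and Dave and Alice are knaves.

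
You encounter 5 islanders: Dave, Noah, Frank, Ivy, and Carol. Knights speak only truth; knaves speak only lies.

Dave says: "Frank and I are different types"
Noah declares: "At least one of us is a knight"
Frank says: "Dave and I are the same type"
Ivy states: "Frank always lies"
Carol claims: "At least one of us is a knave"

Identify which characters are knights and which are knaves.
Dave is a knight.
Noah is a knight.
Frank is a knave.
Ivy is a knight.
Carol is a knight.

Verification:
- Dave (knight) says "Frank and I are different types" - this is TRUE because Dave is a knight and Frank is a knave.
- Noah (knight) says "At least one of us is a knight" - this is TRUE because Dave, Noah, Ivy, and Carol are knights.
- Frank (knave) says "Dave and I are the same type" - this is FALSE (a lie) because Frank is a knave and Dave is a knight.
- Ivy (knight) says "Frank always lies" - this is TRUE because Frank is a knave.
- Carol (knight) says "At least one of us is a knave" - this is TRUE because Frank is a knave.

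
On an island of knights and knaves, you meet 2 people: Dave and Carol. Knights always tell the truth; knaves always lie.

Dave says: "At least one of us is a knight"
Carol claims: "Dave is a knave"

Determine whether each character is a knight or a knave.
Dave is a knight.
Carol is a knave.

Verification:
- Dave (knight) says "At least one of us is a knight" - this is TRUE because Dave is a knight.
- Carol (knave) says "Dave is a knave" - this is FALSE (a lie) because Dave is a knight.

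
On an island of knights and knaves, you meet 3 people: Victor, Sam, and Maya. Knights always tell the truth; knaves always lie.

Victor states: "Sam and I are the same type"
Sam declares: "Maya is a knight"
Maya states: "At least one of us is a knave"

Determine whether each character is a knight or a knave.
Victor is a knave.
Sam is a knight.
Maya is a knight.

Verification:
- Victor (knave) says "Sam and I are the same type" - this is FALSE (a lie) because Victor is a knave and Sam is a knight.
- Sam (knight) says "Maya is a knight" - this is TRUE because Maya is a knight.
- Maya (knight) says "At least one of us is a knave" - this is TRUE because Victor is a knave.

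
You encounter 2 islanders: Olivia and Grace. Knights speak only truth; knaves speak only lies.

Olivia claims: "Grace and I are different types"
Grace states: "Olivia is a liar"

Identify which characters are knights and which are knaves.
Olivia is a knight.
Grace is a knave.

Verification:
- Olivia (knight) says "Grace and I are different types" - this is TRUE because Olivia is a knight and Grace is a knave.
- Grace (knave) says "Olivia is a liar" - this is FALSE (a lie) because Olivia is a knight.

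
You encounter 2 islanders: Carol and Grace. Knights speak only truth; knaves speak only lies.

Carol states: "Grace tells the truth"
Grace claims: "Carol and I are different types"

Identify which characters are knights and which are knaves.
Carol is a knave.
Grace is a knave.

Verification:
- Carol (knave) says "Grace tells the truth" - this is FALSE (a lie) because Grace is a knave.
- Grace (knave) says "Carol and I are different types" - this is FALSE (a lie) because Grace is a knave and Carol is a knave.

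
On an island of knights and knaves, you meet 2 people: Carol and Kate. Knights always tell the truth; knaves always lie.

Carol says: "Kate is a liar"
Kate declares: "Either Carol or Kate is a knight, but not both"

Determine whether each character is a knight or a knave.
Carol is a knave.
Kate is a knight.

Verification:
- Carol (knave) says "Kate is a liar" - this is FALSE (a lie) because Kate is a knight.
- Kate (knight) says "Either Carol or Kate is a knight, but not both" - this is TRUE because Carol is a knave and Kate is a knight.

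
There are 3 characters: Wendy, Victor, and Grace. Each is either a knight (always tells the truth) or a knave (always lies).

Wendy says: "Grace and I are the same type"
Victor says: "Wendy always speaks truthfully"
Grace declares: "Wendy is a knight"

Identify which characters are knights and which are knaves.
Wendy is a knight.
Victor is a knight.
Grace is a knight.

Verification:
- Wendy (knight) says "Grace and I are the same type" - this is TRUE because Wendy is a knight and Grace is a knight.
- Victor (knight) says "Wendy always speaks truthfully" - this is TRUE because Wendy is a knight.
- Grace (knight) says "Wendy is a knight" - this is TRUE because Wendy is a knight.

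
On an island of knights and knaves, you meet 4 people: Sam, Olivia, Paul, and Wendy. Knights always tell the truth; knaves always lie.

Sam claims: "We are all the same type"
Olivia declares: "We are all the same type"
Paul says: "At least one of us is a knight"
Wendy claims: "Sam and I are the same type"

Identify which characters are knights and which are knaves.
Sam is a knight.
Olivia is a knight.
Paul is a knight.
Wendy is a knight.

Verification:
- Sam (knight) says "We are all the same type" - this is TRUE because Sam, Olivia, Paul, and Wendy are knights.
- Olivia (knight) says "We are all the same type" - this is TRUE because Sam, Olivia, Paul, and Wendy are knights.
- Paul (knight) says "At least one of us is a knight" - this is TRUE because Sam, Olivia, Paul, and Wendy are knights.
- Wendy (knight) says "Sam and I are the same type" - this is TRUE because Wendy is a knight and Sam is a knight.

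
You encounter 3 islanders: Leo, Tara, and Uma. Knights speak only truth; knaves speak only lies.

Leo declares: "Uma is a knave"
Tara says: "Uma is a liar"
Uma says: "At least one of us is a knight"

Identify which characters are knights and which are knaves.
Leo is a knave.
Tara is a knave.
Uma is a knight.

Verification:
- Leo (knave) says "Uma is a knave" - this is FALSE (a lie) because Uma is a knight.
- Tara (knave) says "Uma is a liar" - this is FALSE (a lie) because Uma is a knight.
- Uma (knight) says "At least one of us is a knight" - this is TRUE because Uma is a knight.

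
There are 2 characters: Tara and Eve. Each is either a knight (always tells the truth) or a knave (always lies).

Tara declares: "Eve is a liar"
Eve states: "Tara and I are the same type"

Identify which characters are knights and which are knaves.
Tara is a knight.
Eve is a knave.

Verification:
- Tara (knight) says "Eve is a liar" - this is TRUE because Eve is a knave.
- Eve (knave) says "Tara and I are the same type" - this is FALSE (a lie) because Eve is a knave and Tara is a knight.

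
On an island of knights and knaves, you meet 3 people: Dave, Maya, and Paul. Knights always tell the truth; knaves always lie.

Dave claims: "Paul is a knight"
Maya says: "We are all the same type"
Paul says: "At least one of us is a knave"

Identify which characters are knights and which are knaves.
Dave is a knight.
Maya is a knave.
Paul is a knight.

Verification:
- Dave (knight) says "Paul is a knight" - this is TRUE because Paul is a knight.
- Maya (knave) says "We are all the same type" - this is FALSE (a lie) because Dave and Paul are knights and Maya is a knave.
- Paul (knight) says "At least one of us is a knave" - this is TRUE because Maya is a knave.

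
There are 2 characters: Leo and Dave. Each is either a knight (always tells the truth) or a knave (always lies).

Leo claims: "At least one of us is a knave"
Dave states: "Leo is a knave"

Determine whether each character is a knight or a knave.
Leo is a knight.
Dave is a knave.

Verification:
- Leo (knight) says "At least one of us is a knave" - this is TRUE because Dave is a knave.
- Dave (knave) says "Leo is a knave" - this is FALSE (a lie) because Leo is a knight.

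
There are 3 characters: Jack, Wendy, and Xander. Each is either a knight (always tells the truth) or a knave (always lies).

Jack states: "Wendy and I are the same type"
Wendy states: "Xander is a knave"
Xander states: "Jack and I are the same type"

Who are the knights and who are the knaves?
Jack is a knight.
Wendy is a knight.
Xander is a knave.

Verification:
- Jack (knight) says "Wendy and I are the same type" - this is TRUE because Jack is a knight and Wendy is a knight.
- Wendy (knight) says "Xander is a knave" - this is TRUE because Xander is a knave.
- Xander (knave) says "Jack and I are the same type" - this is FALSE (a lie) because Xander is a knave and Jack is a knight.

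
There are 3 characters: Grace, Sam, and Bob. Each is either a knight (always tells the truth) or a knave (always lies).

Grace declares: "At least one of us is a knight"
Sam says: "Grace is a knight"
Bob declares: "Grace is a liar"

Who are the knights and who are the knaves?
Grace is a knight.
Sam is a knight.
Bob is a knave.

Verification:
- Grace (knight) says "At least one of us is a knight" - this is TRUE because Grace and Sam are knights.
- Sam (knight) says "Grace is a knight" - this is TRUE because Grace is a knight.
- Bob (knave) says "Grace is a liar" - this is FALSE (a lie) because Grace is a knight.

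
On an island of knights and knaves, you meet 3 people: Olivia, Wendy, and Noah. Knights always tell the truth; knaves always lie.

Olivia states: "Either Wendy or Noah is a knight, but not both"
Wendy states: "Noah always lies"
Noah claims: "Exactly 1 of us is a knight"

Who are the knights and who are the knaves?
Olivia is a knight.
Wendy is a knight.
Noah is a knave.

Verification:
- Olivia (knight) says "Either Wendy or Noah is a knight, but not both" - this is TRUE because Wendy is a knight and Noah is a knave.
- Wendy (knight) says "Noah always lies" - this is TRUE because Noah is a knave.
- Noah (knave) says "Exactly 1 of us is a knight" - this is FALSE (a lie) because there are 2 knights.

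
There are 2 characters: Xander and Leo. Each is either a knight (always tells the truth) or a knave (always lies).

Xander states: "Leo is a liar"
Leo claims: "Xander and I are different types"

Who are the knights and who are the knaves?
Xander is a knave.
Leo is a knight.

Verification:
- Xander (knave) says "Leo is a liar" - this is FALSE (a lie) because Leo is a knight.
- Leo (knight) says "Xander and I are different types" - this is TRUE because Leo is a knight and Xander is a knave.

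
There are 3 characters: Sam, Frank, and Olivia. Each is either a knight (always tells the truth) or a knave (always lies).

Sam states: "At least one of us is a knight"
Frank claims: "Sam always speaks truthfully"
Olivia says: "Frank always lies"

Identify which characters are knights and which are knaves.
Sam is a knight.
Frank is a knight.
Olivia is a knave.

Verification:
- Sam (knight) says "At least one of us is a knight" - this is TRUE because Sam and Frank are knights.
- Frank (knight) says "Sam always speaks truthfully" - this is TRUE because Sam is a knight.
- Olivia (knave) says "Frank always lies" - this is FALSE (a lie) because Frank is a knight.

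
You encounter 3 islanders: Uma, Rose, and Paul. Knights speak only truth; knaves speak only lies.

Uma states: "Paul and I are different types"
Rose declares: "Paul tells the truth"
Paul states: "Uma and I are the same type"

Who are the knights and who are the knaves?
Uma is a knight.
Rose is a knave.
Paul is a knave.

Verification:
- Uma (knight) says "Paul and I are different types" - this is TRUE because Uma is a knight and Paul is a knave.
- Rose (knave) says "Paul tells the truth" - this is FALSE (a lie) because Paul is a knave.
- Paul (knave) says "Uma and I are the same type" - this is FALSE (a lie) because Paul is a knave and Uma is a knight.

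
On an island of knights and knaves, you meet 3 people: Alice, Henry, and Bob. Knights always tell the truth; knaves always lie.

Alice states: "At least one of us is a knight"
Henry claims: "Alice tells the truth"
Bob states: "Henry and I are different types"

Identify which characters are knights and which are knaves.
Alice is a knave.
Henry is a knave.
Bob is a knave.

Verification:
- Alice (knave) says "At least one of us is a knight" - this is FALSE (a lie) because no one is a knight.
- Henry (knave) says "Alice tells the truth" - this is FALSE (a lie) because Alice is a knave.
- Bob (knave) says "Henry and I are different types" - this is FALSE (a lie) because Bob is a knave and Henry is a knave.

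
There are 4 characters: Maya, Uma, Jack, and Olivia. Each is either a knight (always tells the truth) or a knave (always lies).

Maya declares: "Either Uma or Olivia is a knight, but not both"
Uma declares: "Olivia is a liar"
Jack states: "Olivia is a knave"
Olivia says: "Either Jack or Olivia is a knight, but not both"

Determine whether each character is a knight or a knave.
Maya is a knight.
Uma is a knave.
Jack is a knave.
Olivia is a knight.

Verification:
- Maya (knight) says "Either Uma or Olivia is a knight, but not both" - this is TRUE because Uma is a knave and Olivia is a knight.
- Uma (knave) says "Olivia is a liar" - this is FALSE (a lie) because Olivia is a knight.
- Jack (knave) says "Olivia is a knave" - this is FALSE (a lie) because Olivia is a knight.
- Olivia (knight) says "Either Jack or Olivia is a knight, but not both" - this is TRUE because Jack is a knave and Olivia is a knight.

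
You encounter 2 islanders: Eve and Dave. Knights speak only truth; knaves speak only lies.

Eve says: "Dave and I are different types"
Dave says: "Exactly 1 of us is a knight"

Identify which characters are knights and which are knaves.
Eve is a knave.
Dave is a knave.

Verification:
- Eve (knave) says "Dave and I are different types" - this is FALSE (a lie) because Eve is a knave and Dave is a knave.
- Dave (knave) says "Exactly 1 of us is a knight" - this is FALSE (a lie) because there are 0 knights.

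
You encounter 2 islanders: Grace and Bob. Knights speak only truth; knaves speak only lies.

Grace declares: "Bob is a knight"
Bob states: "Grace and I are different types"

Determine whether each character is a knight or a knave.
Grace is a knave.
Bob is a knave.

Verification:
- Grace (knave) says "Bob is a knight" - this is FALSE (a lie) because Bob is a knave.
- Bob (knave) says "Grace and I are different types" - this is FALSE (a lie) because Bob is a knave and Grace is a knave.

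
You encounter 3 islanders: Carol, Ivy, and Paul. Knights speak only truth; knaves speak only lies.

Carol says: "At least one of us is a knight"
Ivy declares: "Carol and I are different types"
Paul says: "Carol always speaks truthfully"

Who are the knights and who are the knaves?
Carol is a knave.
Ivy is a knave.
Paul is a knave.

Verification:
- Carol (knave) says "At least one of us is a knight" - this is FALSE (a lie) because no one is a knight.
- Ivy (knave) says "Carol and I are different types" - this is FALSE (a lie) because Ivy is a knave and Carol is a knave.
- Paul (knave) says "Carol always speaks truthfully" - this is FALSE (a lie) because Carol is a knave.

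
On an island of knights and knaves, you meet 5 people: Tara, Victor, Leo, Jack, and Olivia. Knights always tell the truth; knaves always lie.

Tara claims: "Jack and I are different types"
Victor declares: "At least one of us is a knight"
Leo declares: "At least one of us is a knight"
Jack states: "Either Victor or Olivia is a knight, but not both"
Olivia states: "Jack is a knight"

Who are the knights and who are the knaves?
Tara is a knave.
Victor is a knave.
Leo is a knave.
Jack is a knave.
Olivia is a knave.

Verification:
- Tara (knave) says "Jack and I are different types" - this is FALSE (a lie) because Tara is a knave and Jack is a knave.
- Victor (knave) says "At least one of us is a knight" - this is FALSE (a lie) because no one is a knight.
- Leo (knave) says "At least one of us is a knight" - this is FALSE (a lie) because no one is a knight.
- Jack (knave) says "Either Victor or Olivia is a knight, but not both" - this is FALSE (a lie) because Victor is a knave and Olivia is a knave.
- Olivia (knave) says "Jack is a knight" - this is FALSE (a lie) because Jack is a knave.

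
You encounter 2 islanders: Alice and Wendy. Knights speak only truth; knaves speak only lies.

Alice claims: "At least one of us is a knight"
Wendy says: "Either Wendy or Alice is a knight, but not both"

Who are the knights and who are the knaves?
Alice is a knave.
Wendy is a knave.

Verification:
- Alice (knave) says "At least one of us is a knight" - this is FALSE (a lie) because no one is a knight.
- Wendy (knave) says "Either Wendy or Alice is a knight, but not both" - this is FALSE (a lie) because Wendy is a knave and Alice is a knave.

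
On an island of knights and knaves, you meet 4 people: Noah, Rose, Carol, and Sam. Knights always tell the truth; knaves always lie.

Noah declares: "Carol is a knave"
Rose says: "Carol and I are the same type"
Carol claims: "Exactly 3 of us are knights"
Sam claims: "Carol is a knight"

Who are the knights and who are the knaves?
Noah is a knave.
Rose is a knight.
Carol is a knight.
Sam is a knight.

Verification:
- Noah (knave) says "Carol is a knave" - this is FALSE (a lie) because Carol is a knight.
- Rose (knight) says "Carol and I are the same type" - this is TRUE because Rose is a knight and Carol is a knight.
- Carol (knight) says "Exactly 3 of us are knights" - this is TRUE because there are 3 knights.
- Sam (knight) says "Carol is a knight" - this is TRUE because Carol is a knight.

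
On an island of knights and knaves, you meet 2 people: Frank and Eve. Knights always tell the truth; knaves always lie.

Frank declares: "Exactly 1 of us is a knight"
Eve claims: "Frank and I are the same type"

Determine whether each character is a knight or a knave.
Frank is a knight.
Eve is a knave.

Verification:
- Frank (knight) says "Exactly 1 of us is a knight" - this is TRUE because there are 1 knights.
- Eve (knave) says "Frank and I are the same type" - this is FALSE (a lie) because Eve is a knave and Frank is a knight.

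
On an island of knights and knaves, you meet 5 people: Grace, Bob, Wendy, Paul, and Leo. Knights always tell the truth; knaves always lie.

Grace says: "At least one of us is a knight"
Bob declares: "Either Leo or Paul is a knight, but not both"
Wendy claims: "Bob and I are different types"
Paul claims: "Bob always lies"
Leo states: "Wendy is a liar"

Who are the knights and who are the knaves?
Grace is a knight.
Bob is a knave.
Wendy is a knave.
Paul is a knight.
Leo is a knight.

Verification:
- Grace (knight) says "At least one of us is a knight" - this is TRUE because Grace, Paul, and Leo are knights.
- Bob (knave) says "Either Leo or Paul is a knight, but not both" - this is FALSE (a lie) because Leo is a knight and Paul is a knight.
- Wendy (knave) says "Bob and I are different types" - this is FALSE (a lie) because Wendy is a knave and Bob is a knave.
- Paul (knight) says "Bob always lies" - this is TRUE because Bob is a knave.
- Leo (knight) says "Wendy is a liar" - this is TRUE because Wendy is a knave.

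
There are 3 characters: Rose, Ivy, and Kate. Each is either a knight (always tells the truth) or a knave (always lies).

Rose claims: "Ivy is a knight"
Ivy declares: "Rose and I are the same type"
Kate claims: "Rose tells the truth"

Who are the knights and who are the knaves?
Rose is a knight.
Ivy is a knight.
Kate is a knight.

Verification:
- Rose (knight) says "Ivy is a knight" - this is TRUE because Ivy is a knight.
- Ivy (knight) says "Rose and I are the same type" - this is TRUE because Ivy is a knight and Rose is a knight.
- Kate (knight) says "Rose tells the truth" - this is TRUE because Rose is a knight.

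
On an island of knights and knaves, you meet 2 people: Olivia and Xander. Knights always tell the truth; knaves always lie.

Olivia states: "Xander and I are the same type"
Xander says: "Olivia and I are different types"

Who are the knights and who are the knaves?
Olivia is a knave.
Xander is a knight.

Verification:
- Olivia (knave) says "Xander and I are the same type" - this is FALSE (a lie) because Olivia is a knave and Xander is a knight.
- Xander (knight) says "Olivia and I are different types" - this is TRUE because Xander is a knight and Olivia is a knave.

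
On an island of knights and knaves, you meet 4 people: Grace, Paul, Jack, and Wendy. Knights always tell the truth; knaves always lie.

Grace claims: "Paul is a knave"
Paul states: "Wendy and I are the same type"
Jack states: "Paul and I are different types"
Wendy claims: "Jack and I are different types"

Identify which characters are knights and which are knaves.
Grace is a knight.
Paul is a knave.
Jack is a knave.
Wendy is a knight.

Verification:
- Grace (knight) says "Paul is a knave" - this is TRUE because Paul is a knave.
- Paul (knave) says "Wendy and I are the same type" - this is FALSE (a lie) because Paul is a knave and Wendy is a knight.
- Jack (knave) says "Paul and I are different types" - this is FALSE (a lie) because Jack is a knave and Paul is a knave.
- Wendy (knight) says "Jack and I are different types" - this is TRUE because Wendy is a knight and Jack is a knave.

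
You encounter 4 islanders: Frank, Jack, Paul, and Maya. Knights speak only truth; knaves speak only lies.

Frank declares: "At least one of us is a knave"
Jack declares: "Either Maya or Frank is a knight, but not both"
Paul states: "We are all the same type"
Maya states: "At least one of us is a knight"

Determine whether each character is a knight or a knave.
Frank is a knight.
Jack is a knave.
Paul is a knave.
Maya is a knight.

Verification:
- Frank (knight) says "At least one of us is a knave" - this is TRUE because Jack and Paul are knaves.
- Jack (knave) says "Either Maya or Frank is a knight, but not both" - this is FALSE (a lie) because Maya is a knight and Frank is a knight.
- Paul (knave) says "We are all the same type" - this is FALSE (a lie) because Frank and Maya are knights and Jack and Paul are knaves.
- Maya (knight) says "At least one of us is a knight" - this is TRUE because Frank and Maya are knights.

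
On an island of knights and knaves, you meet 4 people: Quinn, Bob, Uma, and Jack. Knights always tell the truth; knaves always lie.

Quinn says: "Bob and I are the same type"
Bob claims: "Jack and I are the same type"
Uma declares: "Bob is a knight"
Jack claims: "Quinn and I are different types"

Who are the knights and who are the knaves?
Quinn is a knave.
Bob is a knight.
Uma is a knight.
Jack is a knight.

Verification:
- Quinn (knave) says "Bob and I are the same type" - this is FALSE (a lie) because Quinn is a knave and Bob is a knight.
- Bob (knight) says "Jack and I are the same type" - this is TRUE because Bob is a knight and Jack is a knight.
- Uma (knight) says "Bob is a knight" - this is TRUE because Bob is a knight.
- Jack (knight) says "Quinn and I are different types" - this is TRUE because Jack is a knight and Quinn is a knave.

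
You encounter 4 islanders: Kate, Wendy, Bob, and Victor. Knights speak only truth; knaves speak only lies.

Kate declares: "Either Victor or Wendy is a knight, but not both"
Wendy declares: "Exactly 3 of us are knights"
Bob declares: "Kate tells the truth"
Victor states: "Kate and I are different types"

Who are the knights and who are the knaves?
Kate is a knave.
Wendy is a knave.
Bob is a knave.
Victor is a knave.

Verification:
- Kate (knave) says "Either Victor or Wendy is a knight, but not both" - this is FALSE (a lie) because Victor is a knave and Wendy is a knave.
- Wendy (knave) says "Exactly 3 of us are knights" - this is FALSE (a lie) because there are 0 knights.
- Bob (knave) says "Kate tells the truth" - this is FALSE (a lie) because Kate is a knave.
- Victor (knave) says "Kate and I are different types" - this is FALSE (a lie) because Victor is a knave and Kate is a knave.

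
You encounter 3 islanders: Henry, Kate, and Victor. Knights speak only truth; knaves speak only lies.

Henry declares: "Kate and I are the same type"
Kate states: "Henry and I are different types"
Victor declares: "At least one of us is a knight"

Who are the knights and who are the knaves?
Henry is a knave.
Kate is a knight.
Victor is a knight.

Verification:
- Henry (knave) says "Kate and I are the same type" - this is FALSE (a lie) because Henry is a knave and Kate is a knight.
- Kate (knight) says "Henry and I are different types" - this is TRUE because Kate is a knight and Henry is a knave.
- Victor (knight) says "At least one of us is a knight" - this is TRUE because Kate and Victor are knights.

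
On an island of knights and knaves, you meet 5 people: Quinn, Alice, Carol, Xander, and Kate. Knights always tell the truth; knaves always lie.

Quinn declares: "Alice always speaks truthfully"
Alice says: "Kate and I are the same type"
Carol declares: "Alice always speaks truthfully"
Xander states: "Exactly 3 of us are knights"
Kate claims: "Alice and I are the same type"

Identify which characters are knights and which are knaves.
Quinn is a knight.
Alice is a knight.
Carol is a knight.
Xander is a knave.
Kate is a knight.

Verification:
- Quinn (knight) says "Alice always speaks truthfully" - this is TRUE because Alice is a knight.
- Alice (knight) says "Kate and I are the same type" - this is TRUE because Alice is a knight and Kate is a knight.
- Carol (knight) says "Alice always speaks truthfully" - this is TRUE because Alice is a knight.
- Xander (knave) says "Exactly 3 of us are knights" - this is FALSE (a lie) because there are 4 knights.
- Kate (knight) says "Alice and I are the same type" - this is TRUE because Kate is a knight and Alice is a knight.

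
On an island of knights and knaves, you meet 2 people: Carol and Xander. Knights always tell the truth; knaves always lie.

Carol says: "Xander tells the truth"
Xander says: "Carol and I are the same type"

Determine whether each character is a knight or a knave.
Carol is a knight.
Xander is a knight.

Verification:
- Carol (knight) says "Xander tells the truth" - this is TRUE because Xander is a knight.
- Xander (knight) says "Carol and I are the same type" - this is TRUE because Xander is a knight and Carol is a knight.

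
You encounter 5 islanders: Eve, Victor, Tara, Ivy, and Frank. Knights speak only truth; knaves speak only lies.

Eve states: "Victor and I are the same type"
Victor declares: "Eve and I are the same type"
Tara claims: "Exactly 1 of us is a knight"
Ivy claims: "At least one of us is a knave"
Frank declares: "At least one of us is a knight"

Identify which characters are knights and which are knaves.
Eve is a knight.
Victor is a knight.
Tara is a knave.
Ivy is a knight.
Frank is a knight.

Verification:
- Eve (knight) says "Victor and I are the same type" - this is TRUE because Eve is a knight and Victor is a knight.
- Victor (knight) says "Eve and I are the same type" - this is TRUE because Victor is a knight and Eve is a knight.
- Tara (knave) says "Exactly 1 of us is a knight" - this is FALSE (a lie) because there are 4 knights.
- Ivy (knight) says "At least one of us is a knave" - this is TRUE because Tara is a knave.
- Frank (knight) says "At least one of us is a knight" - this is TRUE because Eve, Victor, Ivy, and Frank are knights.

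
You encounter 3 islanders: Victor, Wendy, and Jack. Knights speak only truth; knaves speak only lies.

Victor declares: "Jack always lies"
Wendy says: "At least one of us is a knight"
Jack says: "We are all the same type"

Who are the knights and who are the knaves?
Victor is a knight.
Wendy is a knight.
Jack is a knave.

Verification:
- Victor (knight) says "Jack always lies" - this is TRUE because Jack is a knave.
- Wendy (knight) says "At least one of us is a knight" - this is TRUE because Victor and Wendy are knights.
- Jack (knave) says "We are all the same type" - this is FALSE (a lie) because Victor and Wendy are knights and Jack is a knave.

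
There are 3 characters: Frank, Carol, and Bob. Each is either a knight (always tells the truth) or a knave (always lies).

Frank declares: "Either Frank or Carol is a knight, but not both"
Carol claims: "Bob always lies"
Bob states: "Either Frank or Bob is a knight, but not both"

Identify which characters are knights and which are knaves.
Frank is a knave.
Carol is a knave.
Bob is a knight.

Verification:
- Frank (knave) says "Either Frank or Carol is a knight, but not both" - this is FALSE (a lie) because Frank is a knave and Carol is a knave.
- Carol (knave) says "Bob always lies" - this is FALSE (a lie) because Bob is a knight.
- Bob (knight) says "Either Frank or Bob is a knight, but not both" - this is TRUE because Frank is a knave and Bob is a knight.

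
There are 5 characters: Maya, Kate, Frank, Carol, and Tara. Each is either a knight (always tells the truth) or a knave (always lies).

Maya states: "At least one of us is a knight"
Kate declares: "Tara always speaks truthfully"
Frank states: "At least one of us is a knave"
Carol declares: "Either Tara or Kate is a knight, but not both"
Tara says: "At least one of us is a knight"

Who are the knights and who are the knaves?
Maya is a knight.
Kate is a knight.
Frank is a knight.
Carol is a knave.
Tara is a knight.

Verification:
- Maya (knight) says "At least one of us is a knight" - this is TRUE because Maya, Kate, Frank, and Tara are knights.
- Kate (knight) says "Tara always speaks truthfully" - this is TRUE because Tara is a knight.
- Frank (knight) says "At least one of us is a knave" - this is TRUE because Carol is a knave.
- Carol (knave) says "Either Tara or Kate is a knight, but not both" - this is FALSE (a lie) because Tara is a knight and Kate is a knight.
- Tara (knight) says "At least one of us is a knight" - this is TRUE because Maya, Kate, Frank, and Tara are knights.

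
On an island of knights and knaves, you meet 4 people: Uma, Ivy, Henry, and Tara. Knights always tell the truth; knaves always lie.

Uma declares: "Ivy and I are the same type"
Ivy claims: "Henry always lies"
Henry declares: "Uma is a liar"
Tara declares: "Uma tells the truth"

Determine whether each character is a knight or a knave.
Uma is a knight.
Ivy is a knight.
Henry is a knave.
Tara is a knight.

Verification:
- Uma (knight) says "Ivy and I are the same type" - this is TRUE because Uma is a knight and Ivy is a knight.
- Ivy (knight) says "Henry always lies" - this is TRUE because Henry is a knave.
- Henry (knave) says "Uma is a liar" - this is FALSE (a lie) because Uma is a knight.
- Tara (knight) says "Uma tells the truth" - this is TRUE because Uma is a knight.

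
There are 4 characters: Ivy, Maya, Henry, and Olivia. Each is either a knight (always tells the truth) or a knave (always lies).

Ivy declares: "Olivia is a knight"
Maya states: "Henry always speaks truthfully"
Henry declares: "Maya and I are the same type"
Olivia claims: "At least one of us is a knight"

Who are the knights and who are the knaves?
Ivy is a knight.
Maya is a knight.
Henry is a knight.
Olivia is a knight.

Verification:
- Ivy (knight) says "Olivia is a knight" - this is TRUE because Olivia is a knight.
- Maya (knight) says "Henry always speaks truthfully" - this is TRUE because Henry is a knight.
- Henry (knight) says "Maya and I are the same type" - this is TRUE because Henry is a knight and Maya is a knight.
- Olivia (knight) says "At least one of us is a knight" - this is TRUE because Ivy, Maya, Henry, and Olivia are knights.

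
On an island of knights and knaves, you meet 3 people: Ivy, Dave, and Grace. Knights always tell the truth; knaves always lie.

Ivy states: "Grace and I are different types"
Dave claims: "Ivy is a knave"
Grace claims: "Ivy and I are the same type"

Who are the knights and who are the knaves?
Ivy is a knight.
Dave is a knave.
Grace is a knave.

Verification:
- Ivy (knight) says "Grace and I are different types" - this is TRUE because Ivy is a knight and Grace is a knave.
- Dave (knave) says "Ivy is a knave" - this is FALSE (a lie) because Ivy is a knight.
- Grace (knave) says "Ivy and I are the same type" - this is FALSE (a lie) because Grace is a knave and Ivy is a knight.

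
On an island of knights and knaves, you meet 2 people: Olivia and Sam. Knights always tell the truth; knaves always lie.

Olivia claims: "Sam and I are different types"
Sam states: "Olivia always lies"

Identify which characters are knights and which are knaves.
Olivia is a knight.
Sam is a knave.

Verification:
- Olivia (knight) says "Sam and I are different types" - this is TRUE because Olivia is a knight and Sam is a knave.
- Sam (knave) says "Olivia always lies" - this is FALSE (a lie) because Olivia is a knight.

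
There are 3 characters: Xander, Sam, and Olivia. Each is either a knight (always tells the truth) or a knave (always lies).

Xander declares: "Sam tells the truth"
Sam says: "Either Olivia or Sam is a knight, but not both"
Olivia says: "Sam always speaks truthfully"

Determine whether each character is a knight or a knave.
Xander is a knave.
Sam is a knave.
Olivia is a knave.

Verification:
- Xander (knave) says "Sam tells the truth" - this is FALSE (a lie) because Sam is a knave.
- Sam (knave) says "Either Olivia or Sam is a knight, but not both" - this is FALSE (a lie) because Olivia is a knave and Sam is a knave.
- Olivia (knave) says "Sam always speaks truthfully" - this is FALSE (a lie) because Sam is a knave.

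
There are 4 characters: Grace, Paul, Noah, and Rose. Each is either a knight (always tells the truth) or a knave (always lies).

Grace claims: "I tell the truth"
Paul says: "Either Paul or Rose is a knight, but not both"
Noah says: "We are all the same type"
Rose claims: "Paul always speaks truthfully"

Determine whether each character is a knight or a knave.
Grace is a knight.
Paul is a knave.
Noah is a knave.
Rose is a knave.

Verification:
- Grace (knight) says "I tell the truth" - this is TRUE because Grace is a knight.
- Paul (knave) says "Either Paul or Rose is a knight, but not both" - this is FALSE (a lie) because Paul is a knave and Rose is a knave.
- Noah (knave) says "We are all the same type" - this is FALSE (a lie) because Grace is a knight and Paul, Noah, and Rose are knaves.
- Rose (knave) says "Paul always speaks truthfully" - this is FALSE (a lie) because Paul is a knave.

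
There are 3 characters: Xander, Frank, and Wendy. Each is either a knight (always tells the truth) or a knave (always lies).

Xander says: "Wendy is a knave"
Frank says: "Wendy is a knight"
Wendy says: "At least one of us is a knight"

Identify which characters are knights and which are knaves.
Xander is a knave.
Frank is a knight.
Wendy is a knight.

Verification:
- Xander (knave) says "Wendy is a knave" - this is FALSE (a lie) because Wendy is a knight.
- Frank (knight) says "Wendy is a knight" - this is TRUE because Wendy is a knight.
- Wendy (knight) says "At least one of us is a knight" - this is TRUE because Frank and Wendy are knights.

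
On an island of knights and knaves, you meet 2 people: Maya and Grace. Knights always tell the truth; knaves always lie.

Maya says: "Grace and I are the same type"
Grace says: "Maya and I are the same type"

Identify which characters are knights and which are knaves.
Maya is a knight.
Grace is a knight.

Verification:
- Maya (knight) says "Grace and I are the same type" - this is TRUE because Maya is a knight and Grace is a knight.
- Grace (knight) says "Maya and I are the same type" - this is TRUE because Grace is a knight and Maya is a knight.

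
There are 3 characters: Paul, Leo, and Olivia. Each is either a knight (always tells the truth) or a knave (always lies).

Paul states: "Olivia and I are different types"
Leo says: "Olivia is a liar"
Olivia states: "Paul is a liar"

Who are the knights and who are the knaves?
Paul is a knight.
Leo is a knight.
Olivia is a knave.

Verification:
- Paul (knight) says "Olivia and I are different types" - this is TRUE because Paul is a knight and Olivia is a knave.
- Leo (knight) says "Olivia is a liar" - this is TRUE because Olivia is a knave.
- Olivia (knave) says "Paul is a liar" - this is FALSE (a lie) because Paul is a knight.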